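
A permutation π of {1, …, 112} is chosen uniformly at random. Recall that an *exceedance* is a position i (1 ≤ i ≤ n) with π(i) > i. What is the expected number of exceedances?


Write X = Σ_{i=1}^{112} X_i, where X_i = 1_{π(i) > i}.
For each fixed i, π(i) is uniform over {1, …, 112} (marginal of a uniform permutation), so P[π(i) > i] = (n − i)/n. Summing: Σ_{i=1}^{112} (n − i)/n = (0 + 1 + … + 111)/112 = 112(112 − 1)/(2·112) = (112 − 1)/2.
Hence E[X] = Σ_{i=1}^{112} (112 − i)/112 = 111/2 ≈ 55.5000.

E[X] = 111/2 = 55.5000.


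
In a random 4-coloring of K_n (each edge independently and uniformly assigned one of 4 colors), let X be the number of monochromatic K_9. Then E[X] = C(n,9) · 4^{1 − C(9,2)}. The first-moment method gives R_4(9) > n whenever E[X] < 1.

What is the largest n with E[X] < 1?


We need C(n, 9) · 4^{1 − 36} < 1, i.e. C(n, 9) < 4^{36 − 1} = 1180591620717411303424.
Check values of n near the boundary:
  n = 913: C(913, 9) = 1167605542753639808390; 1167605542753639808390 < 1180591620717411303424? YES
  n = 914: C(914, 9) = 1179217089587653905932; 1179217089587653905932 < 1180591620717411303424? YES
  n = 915: C(915, 9) = 1190931166636537885130; 1190931166636537885130 < 1180591620717411303424? NO
  n = 916: C(916, 9) = 1202748565202942340440; 1202748565202942340440 < 1180591620717411303424? NO
  n = 917: C(917, 9) = 1214670081818390006810; 1214670081818390006810 < 1180591620717411303424? NO
The largest n with C(n, 9) < 1180591620717411303424 is n = 914 (where E[X] = 294804272396913476483/295147905179352825856 ≈ 0.999). Hence R_4(9) > 914, i.e. R_4(9) ≥ 915.

Largest n = 914; hence R_4(9) > 914.


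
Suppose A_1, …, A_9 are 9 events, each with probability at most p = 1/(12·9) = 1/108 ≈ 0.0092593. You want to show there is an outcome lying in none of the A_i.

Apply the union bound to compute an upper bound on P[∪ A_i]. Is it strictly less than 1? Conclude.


Union bound: P[∪_{i=1}^{9} A_i] ≤ Σ_i P[A_i] ≤ 9·p = 9·(1/108) = 1/12.
Numerically: 1/12 ≈ 0.0833333.
Is 1/12 < 1? YES.
Since P[∪ A_i] ≤ 1/12 < 1, the complement has P[∩ A_i^c] ≥ 1 − 1/12 = 11/12 > 0, so some outcome avoids every A_i.

9·p = 1/12 ≈ 0.0833333; existence CERTIFIED by the union bound.


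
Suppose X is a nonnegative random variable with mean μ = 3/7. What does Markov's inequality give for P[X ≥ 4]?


μ = E[X] = 3/7, a = 4.
Markov: P[X ≥ 4] ≤ μ/a = (3/7)/4 = 3/28.
Numerically: ≈ 0.107143.
(Since a = 4 > μ = 0.428571, the bound 3/28 is < 1 and informative.)

P[X ≥ 4] ≤ 3/28 ≈ 0.107143.


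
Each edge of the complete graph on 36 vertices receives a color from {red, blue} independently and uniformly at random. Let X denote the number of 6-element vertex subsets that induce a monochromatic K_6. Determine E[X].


Let X = Σ_S X_S over the C(36, 6) = 1947792 subsets S of size 6, where X_S = 1 if the K_6 on S is monochromatic.
For a fixed S, the K_6 on S has C(6, 2) = 15 edges. P[all 15 edges red] = (1/2)^15, and likewise for blue, so P[monochromatic] = 2·(1/2)^15 = 2^{1 − 15} = 1/16384.
By linearity of expectation: E[X] = C(36, 6) · 2^{1 − 15} = 1947792 · 1/16384 = 121737/1024.
Numerically: E[X] ≈ 118.883789.

E[X] = C(36,6)·2^(1−C(6,2)) = 121737/1024 ≈ 118.883789.


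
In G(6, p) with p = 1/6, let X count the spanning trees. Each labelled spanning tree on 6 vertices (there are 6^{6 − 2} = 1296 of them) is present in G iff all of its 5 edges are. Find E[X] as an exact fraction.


K_6 has 6^{6 − 2} = 1296 labelled spanning trees.
For each such spanning tree H, let X_H = 1 if all 5 edges of H are present in G. Then P[X_H = 1] = p^{5} = (1/6)^{5} = 1/7776.
Summing the indicators: E[X] = Σ_H E[X_H] = 1296 · p^{5} = 1296 · 1/7776 = 1/6.
Numerically: E[X] ≈ 0.167.

E[X] = 1296 · (1/6)^{5} = 1/6 ≈ 0.167.


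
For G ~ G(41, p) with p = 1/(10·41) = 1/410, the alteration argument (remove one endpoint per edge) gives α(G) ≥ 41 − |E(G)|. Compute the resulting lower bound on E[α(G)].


E[|E(G)|] = C(41, 2)·p = 820 · (1/410) = 2.
E[α(G)] ≥ n − E[|E(G)|] = 41 − 2 = 39.
Numerically: ≈ 39.000000.
(This is only a lower bound; the true E[α(G)] may be larger.)

E[α(G)] ≥ 39 ≈ 39.000000.


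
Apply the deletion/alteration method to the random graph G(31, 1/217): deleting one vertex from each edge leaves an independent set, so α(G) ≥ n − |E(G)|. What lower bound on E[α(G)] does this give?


E[|E(G)|] = C(31, 2)·p = 465 · (1/217) = 15/7.
E[α(G)] ≥ n − E[|E(G)|] = 31 − 15/7 = 202/7.
Numerically: ≈ 28.857143.
(This is only a lower bound; the true E[α(G)] may be larger.)

E[α(G)] ≥ 202/7 ≈ 28.857143.


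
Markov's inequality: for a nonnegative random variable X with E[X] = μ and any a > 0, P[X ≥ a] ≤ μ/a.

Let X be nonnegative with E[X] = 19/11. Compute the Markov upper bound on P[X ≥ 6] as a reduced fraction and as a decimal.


μ = E[X] = 19/11, a = 6.
Markov: P[X ≥ 6] ≤ μ/a = (19/11)/6 = 19/66.
Numerically: ≈ 0.288.
(Since a = 6 > μ = 1.727, the bound 19/66 is < 1 and informative.)

P[X ≥ 6] ≤ 19/66 ≈ 0.288.


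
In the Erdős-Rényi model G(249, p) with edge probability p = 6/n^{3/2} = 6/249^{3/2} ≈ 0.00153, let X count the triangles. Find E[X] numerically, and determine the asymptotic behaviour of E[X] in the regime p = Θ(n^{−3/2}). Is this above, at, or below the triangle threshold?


Number of potential triangles: C(249, 3) = 2542124.
Each occurs with probability p³ ≈ (0.00153)³ ≈ 3.56087e-09.
By linearity: E[X] = C(249, 3)·p³ ≈ 2542124 · 3.56087e-09 ≈ 0.009.
Since α = 3/2 > 1, p = c/n^{3/2} = o(1/n) is below the triangle threshold p ~ 1/n. Asymptotically E[X] ~ (c³/6)·n^{3(1−α)} = (6³/6)·n^{-1.5} → 0, so by Markov's inequality G has no triangles w.h.p.

E[X] ≈ 0.009; in regime p = Θ(1/n^{3/2}) E[X] tends to 0 (below the triangle threshold p ~ 1/n).


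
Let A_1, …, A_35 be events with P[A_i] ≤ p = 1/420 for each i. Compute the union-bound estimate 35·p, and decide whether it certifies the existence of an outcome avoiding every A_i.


Union bound: P[∪_{i=1}^{35} A_i] ≤ Σ_i P[A_i] ≤ 35·p = 35·(1/420) = 1/12.
Numerically: 1/12 ≈ 0.083.
Is 1/12 < 1? YES.
Since P[∪ A_i] ≤ 1/12 < 1, the complement has P[∩ A_i^c] ≥ 1 − 1/12 = 11/12 > 0, so some outcome avoids every A_i.

35·p = 1/12 ≈ 0.083; existence CERTIFIED by the union bound.


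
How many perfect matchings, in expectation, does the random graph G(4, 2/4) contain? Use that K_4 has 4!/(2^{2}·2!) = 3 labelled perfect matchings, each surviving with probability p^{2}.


K_4 has 4!/(2^{2}·2!) = 3 labelled perfect matchings.
For each such perfect matching H, let X_H = 1 if all 2 edges of H are present in G. Then P[X_H = 1] = p^{2} = (1/2)^{2} = 1/4.
By linearity: E[X] = Σ_H E[X_H] = 3 · p^{2} = 3 · 1/4 = 3/4.
Numerically: E[X] ≈ 0.75.

E[X] = 3 · (1/2)^{2} = 3/4 ≈ 0.75.


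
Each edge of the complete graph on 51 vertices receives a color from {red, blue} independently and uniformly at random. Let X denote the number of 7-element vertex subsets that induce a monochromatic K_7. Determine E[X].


Let X = Σ_S X_S over the C(51, 7) = 115775100 subsets S of size 7, where X_S = 1 if the K_7 on S is monochromatic.
For a fixed S, the K_7 on S has C(7, 2) = 21 edges. P[all 21 edges red] = (1/2)^21, and likewise for blue, so P[monochromatic] = 2·(1/2)^21 = 2^{1 − 21} = 1/1048576.
By linearity: E[X] = C(51, 7) · 2^{1 − 21} = 115775100 · 1/1048576 = 28943775/262144.
Numerically: E[X] ≈ 110.412.

E[X] = C(51,7)·2^(1−C(7,2)) = 28943775/262144 ≈ 110.412.


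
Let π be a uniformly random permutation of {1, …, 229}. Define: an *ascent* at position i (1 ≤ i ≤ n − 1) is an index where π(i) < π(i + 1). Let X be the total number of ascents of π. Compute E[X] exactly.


Write X = Σ X_I over i = 1, …, 228, with X_I the indicator of one ascent.
There are 228 indicators.
For each fixed i, the pair (π(i), π(i+1)) is a uniformly random ordered pair of distinct values from {1, …, 229}; by symmetry P[π(i) < π(i+1)] = 1/2.
By linearity: E[X] = 228 · (1/2) = (229 − 1) · (1/2) = 114 ≈ 114.000.

E[X] = 114 = 114.000.


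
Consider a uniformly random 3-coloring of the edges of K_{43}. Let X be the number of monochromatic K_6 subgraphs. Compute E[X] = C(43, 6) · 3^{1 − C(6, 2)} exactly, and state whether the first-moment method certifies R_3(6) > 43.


E[X] = C(43, 6) · 3^{1 − 15} = 6096454 · 3^{−14} = 6096454/4782969.
As a reduced fraction: E[X] = 6096454/4782969 ≈ 1.2746171.
Is E[X] < 1? NO.
Since E[X] ≥ 1, the first-moment bound is inconclusive at n = 43; it does NOT by itself certify R_3(6) > 43.

E[X] = 6096454/4782969 ≈ 1.2746171; E[X] ≥ 1; first-moment method inconclusive here.


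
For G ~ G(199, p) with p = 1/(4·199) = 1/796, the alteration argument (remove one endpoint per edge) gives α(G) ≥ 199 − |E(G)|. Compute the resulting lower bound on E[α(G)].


E[|E(G)|] = C(199, 2)·p = 19701 · (1/796) = 99/4.
E[α(G)] ≥ n − E[|E(G)|] = 199 − 99/4 = 697/4.
Numerically: ≈ 174.25000.
(This is only a lower bound; the true E[α(G)] may be larger.)

E[α(G)] ≥ 697/4 ≈ 174.25000.


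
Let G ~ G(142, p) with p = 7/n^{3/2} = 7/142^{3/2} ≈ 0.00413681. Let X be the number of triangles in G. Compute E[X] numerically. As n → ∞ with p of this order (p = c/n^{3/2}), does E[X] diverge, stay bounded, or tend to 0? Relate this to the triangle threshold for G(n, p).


Number of potential triangles: C(142, 3) = 467180.
Each occurs with probability p³ ≈ (0.00413681)³ ≈ 7.07940194e-08.
By linearity: E[X] = C(142, 3)·p³ ≈ 467180 · 7.07940194e-08 ≈ 0.033074.
Since α = 3/2 > 1, p = c/n^{3/2} = o(1/n) is below the triangle threshold p ~ 1/n. Asymptotically E[X] ~ (c³/6)·n^{3(1−α)} = (7³/6)·n^{-1.5} → 0, so by Markov's inequality G has no triangles w.h.p.

E[X] ≈ 0.033074; in regime p = Θ(1/n^{3/2}) E[X] tends to 0 (below the triangle threshold p ~ 1/n).


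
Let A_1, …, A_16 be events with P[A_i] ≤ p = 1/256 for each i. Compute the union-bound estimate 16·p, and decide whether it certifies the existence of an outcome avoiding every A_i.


Union bound: P[∪_{i=1}^{16} A_i] ≤ Σ_i P[A_i] ≤ 16·p = 16·(1/256) = 1/16.
Numerically: 1/16 ≈ 0.062.
Is 1/16 < 1? YES.
Since P[∪ A_i] ≤ 1/16 < 1, the complement has P[∩ A_i^c] ≥ 1 − 1/16 = 15/16 > 0, so some outcome avoids every A_i.

16·p = 1/16 ≈ 0.062; existence CERTIFIED by the union bound.


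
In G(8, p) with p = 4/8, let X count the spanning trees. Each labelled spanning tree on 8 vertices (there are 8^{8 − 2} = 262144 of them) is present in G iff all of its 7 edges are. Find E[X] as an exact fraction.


K_8 has 8^{8 − 2} = 262144 labelled spanning trees.
For each such spanning tree H, let X_H = 1 if all 7 edges of H are present in G. Then P[X_H = 1] = p^{7} = (1/2)^{7} = 1/128.
By linearity: E[X] = Σ_H E[X_H] = 262144 · p^{7} = 262144 · 1/128 = 2048.
Numerically: E[X] ≈ 2.05e+03.

E[X] = 262144 · (1/2)^{7} = 2048 ≈ 2.05e+03.


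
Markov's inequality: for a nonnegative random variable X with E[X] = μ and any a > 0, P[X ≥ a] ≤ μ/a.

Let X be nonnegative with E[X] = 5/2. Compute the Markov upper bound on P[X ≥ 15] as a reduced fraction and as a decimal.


μ = E[X] = 5/2, a = 15.
Markov: P[X ≥ 15] ≤ μ/a = (5/2)/15 = 1/6.
Numerically: ≈ 0.16667.
(Since a = 15 > μ = 2.50000, the bound 1/6 is < 1 and informative.)

P[X ≥ 15] ≤ 1/6 ≈ 0.16667.


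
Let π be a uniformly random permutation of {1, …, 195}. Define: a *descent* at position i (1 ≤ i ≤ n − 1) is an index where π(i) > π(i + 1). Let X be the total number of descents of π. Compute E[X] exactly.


Write X = Σ X_I over i = 1, …, 194, with X_I the indicator of one descent.
There are 194 indicators.
For each fixed i, the pair (π(i), π(i+1)) is a uniformly random ordered pair of distinct values from {1, …, 195}; by symmetry P[π(i) > π(i+1)] = 1/2.
By linearity: E[X] = 194 · (1/2) = (195 − 1) · (1/2) = 97 ≈ 97.000000.

E[X] = 97 = 97.000000.


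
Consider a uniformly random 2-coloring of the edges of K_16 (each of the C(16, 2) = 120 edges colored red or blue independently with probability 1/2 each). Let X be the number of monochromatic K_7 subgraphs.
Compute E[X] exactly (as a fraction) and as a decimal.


Let X = Σ_S X_S over the C(16, 7) = 11440 subsets S of size 7, where X_S = 1 if the K_7 on S is monochromatic.
For a fixed S, the K_7 on S has C(7, 2) = 21 edges. P[all 21 edges red] = (1/2)^21, and likewise for blue, so P[monochromatic] = 2·(1/2)^21 = 2^{1 − 21} = 1/1048576.
Summing: E[X] = C(16, 7) · 2^{1 − 21} = 11440 · 1/1048576 = 715/65536.
Numerically: E[X] ≈ 0.01091.

E[X] = C(16,7)·2^(1−C(7,2)) = 715/65536 ≈ 0.01091.


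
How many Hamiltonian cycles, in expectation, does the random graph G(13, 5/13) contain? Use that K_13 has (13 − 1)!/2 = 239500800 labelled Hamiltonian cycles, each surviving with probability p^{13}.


K_13 has (13 − 1)!/2 = 239500800 labelled Hamiltonian cycles.
For each such Hamiltonian cycle H, let X_H = 1 if all 13 edges of H are present in G. Then P[X_H = 1] = p^{13} = (5/13)^{13} = 1220703125/302875106592253.
Summing the indicators: E[X] = Σ_H E[X_H] = 239500800 · p^{13} = 239500800 · 1220703125/302875106592253 = 292359375000000000/302875106592253.
Numerically: E[X] ≈ 965.

E[X] = 239500800 · (5/13)^{13} = 292359375000000000/302875106592253 ≈ 965.


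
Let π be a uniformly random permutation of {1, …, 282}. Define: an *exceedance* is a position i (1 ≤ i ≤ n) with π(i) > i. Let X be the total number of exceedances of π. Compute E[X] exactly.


Write X = Σ_{i=1}^{282} X_i, where X_i = 1_{π(i) > i}.
For each fixed i, π(i) is uniform over {1, …, 282} (marginal of a uniform permutation), so P[π(i) > i] = (n − i)/n. Summing: Σ_{i=1}^{282} (n − i)/n = (0 + 1 + … + 281)/282 = 282(282 − 1)/(2·282) = (282 − 1)/2.
Hence E[X] = Σ_{i=1}^{282} (282 − i)/282 = 281/2 ≈ 140.500000.

E[X] = 281/2 = 140.500000.


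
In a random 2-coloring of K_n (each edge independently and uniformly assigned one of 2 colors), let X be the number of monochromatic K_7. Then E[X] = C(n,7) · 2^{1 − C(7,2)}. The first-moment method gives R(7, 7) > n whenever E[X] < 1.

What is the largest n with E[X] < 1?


We need C(n, 7) · 2^{1 − 21} < 1, i.e. C(n, 7) < 2^{21 − 1} = 1048576.
Check values of n near the boundary:
  n = 21: C(21, 7) = 116280; 116280 < 1048576? YES
  n = 22: C(22, 7) = 170544; 170544 < 1048576? YES
  n = 23: C(23, 7) = 245157; 245157 < 1048576? YES
  n = 24: C(24, 7) = 346104; 346104 < 1048576? YES
  n = 25: C(25, 7) = 480700; 480700 < 1048576? YES
  n = 26: C(26, 7) = 657800; 657800 < 1048576? YES
  n = 27: C(27, 7) = 888030; 888030 < 1048576? YES
  n = 28: C(28, 7) = 1184040; 1184040 < 1048576? NO
  n = 29: C(29, 7) = 1560780; 1560780 < 1048576? NO
The largest n with C(n, 7) < 1048576 is n = 27 (where E[X] = 444015/524288 ≈ 0.847). Hence R(7, 7) > 27, i.e. R(7, 7) ≥ 28.

Largest n = 27; hence R(7, 7) > 27.


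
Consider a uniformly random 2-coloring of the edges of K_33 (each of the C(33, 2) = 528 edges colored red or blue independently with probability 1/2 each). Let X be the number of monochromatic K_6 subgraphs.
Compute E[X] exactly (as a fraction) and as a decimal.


Let X = Σ_S X_S over the C(33, 6) = 1107568 subsets S of size 6, where X_S = 1 if the K_6 on S is monochromatic.
For a fixed S, the K_6 on S has C(6, 2) = 15 edges. P[all 15 edges red] = (1/2)^15, and likewise for blue, so P[monochromatic] = 2·(1/2)^15 = 2^{1 − 15} = 1/16384.
By linearity: E[X] = C(33, 6) · 2^{1 − 15} = 1107568 · 1/16384 = 69223/1024.
Numerically: E[X] ≈ 67.600586.

E[X] = C(33,6)·2^(1−C(6,2)) = 69223/1024 ≈ 67.600586.


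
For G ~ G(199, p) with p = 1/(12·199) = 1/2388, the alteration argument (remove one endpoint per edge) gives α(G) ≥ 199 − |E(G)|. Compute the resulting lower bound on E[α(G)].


E[|E(G)|] = C(199, 2)·p = 19701 · (1/2388) = 33/4.
E[α(G)] ≥ n − E[|E(G)|] = 199 − 33/4 = 763/4.
Numerically: ≈ 190.750000.
(This is only a lower bound; the true E[α(G)] may be larger.)

E[α(G)] ≥ 763/4 ≈ 190.750000.


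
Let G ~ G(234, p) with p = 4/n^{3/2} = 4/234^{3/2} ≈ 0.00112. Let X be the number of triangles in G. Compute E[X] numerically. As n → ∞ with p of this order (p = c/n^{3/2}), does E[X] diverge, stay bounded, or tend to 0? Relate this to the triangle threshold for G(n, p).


Number of potential triangles: C(234, 3) = 2108184.
Each occurs with probability p³ ≈ (0.00112)³ ≈ 1.39543e-09.
By linearity: E[X] = C(234, 3)·p³ ≈ 2108184 · 1.39543e-09 ≈ 0.003.
Since α = 3/2 > 1, p = c/n^{3/2} = o(1/n) is below the triangle threshold p ~ 1/n. Asymptotically E[X] ~ (c³/6)·n^{3(1−α)} = (4³/6)·n^{-1.5} → 0, so by Markov's inequality G has no triangles w.h.p.

E[X] ≈ 0.003; in regime p = Θ(1/n^{3/2}) E[X] tends to 0 (below the triangle threshold p ~ 1/n).


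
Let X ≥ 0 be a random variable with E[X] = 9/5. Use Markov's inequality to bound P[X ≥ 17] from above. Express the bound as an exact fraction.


μ = E[X] = 9/5, a = 17.
Markov: P[X ≥ 17] ≤ μ/a = (9/5)/17 = 9/85.
Numerically: ≈ 0.10588.
(Since a = 17 > μ = 1.80000, the bound 9/85 is < 1 and informative.)

P[X ≥ 17] ≤ 9/85 ≈ 0.10588.


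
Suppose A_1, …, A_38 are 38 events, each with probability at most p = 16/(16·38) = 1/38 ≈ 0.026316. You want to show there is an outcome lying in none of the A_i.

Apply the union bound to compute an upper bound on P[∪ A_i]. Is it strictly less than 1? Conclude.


Union bound: P[∪_{i=1}^{38} A_i] ≤ Σ_i P[A_i] ≤ 38·p = 38·(1/38) = 1.
Numerically: 1 ≈ 1.000000.
Is 1 < 1? NO.
Since the bound 1 is ≥ 1, the union bound is uninformative here; it does NOT by itself certify existence.

38·p = 1 ≈ 1.000000; existence NOT certified by the union bound.


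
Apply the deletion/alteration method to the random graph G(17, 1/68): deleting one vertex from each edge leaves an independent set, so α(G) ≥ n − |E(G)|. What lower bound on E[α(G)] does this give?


E[|E(G)|] = C(17, 2)·p = 136 · (1/68) = 2.
E[α(G)] ≥ n − E[|E(G)|] = 17 − 2 = 15.
Numerically: ≈ 15.00000.
(This is only a lower bound; the true E[α(G)] may be larger.)

E[α(G)] ≥ 15 ≈ 15.00000.


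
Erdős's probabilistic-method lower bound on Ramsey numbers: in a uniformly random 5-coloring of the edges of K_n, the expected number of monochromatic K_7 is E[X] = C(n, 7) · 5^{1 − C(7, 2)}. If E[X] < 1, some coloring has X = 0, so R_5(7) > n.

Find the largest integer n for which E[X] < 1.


We need C(n, 7) · 5^{1 − 21} < 1, i.e. C(n, 7) < 5^{21 − 1} = 95367431640625.
Check values of n near the boundary:
  n = 336: C(336, 7) = 90079147136880; 90079147136880 < 95367431640625? YES
  n = 337: C(337, 7) = 91989916924632; 91989916924632 < 95367431640625? YES
  n = 338: C(338, 7) = 93935323022736; 93935323022736 < 95367431640625? YES
  n = 339: C(339, 7) = 95915887062372; 95915887062372 < 95367431640625? NO
  n = 340: C(340, 7) = 97932136940560; 97932136940560 < 95367431640625? NO
  n = 341: C(341, 7) = 99984606876440; 99984606876440 < 95367431640625? NO
The largest n with C(n, 7) < 95367431640625 is n = 338 (where E[X] = 93935323022736/95367431640625 ≈ 0.9849833). Hence R_5(7) > 338, i.e. R_5(7) ≥ 339.

Largest n = 338; hence R_5(7) > 338.


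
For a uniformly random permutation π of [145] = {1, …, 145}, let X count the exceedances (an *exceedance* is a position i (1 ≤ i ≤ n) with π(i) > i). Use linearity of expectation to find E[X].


Write X = Σ_{i=1}^{145} X_i, where X_i = 1_{π(i) > i}.
For each fixed i, π(i) is uniform over {1, …, 145} (marginal of a uniform permutation), so P[π(i) > i] = (n − i)/n. Summing: Σ_{i=1}^{145} (n − i)/n = (0 + 1 + … + 144)/145 = 145(145 − 1)/(2·145) = (145 − 1)/2.
Hence E[X] = Σ_{i=1}^{145} (145 − i)/145 = 72 ≈ 72.0000.

E[X] = 72 = 72.0000.


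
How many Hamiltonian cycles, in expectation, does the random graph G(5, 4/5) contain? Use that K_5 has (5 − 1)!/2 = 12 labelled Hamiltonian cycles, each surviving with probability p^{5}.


K_5 has (5 − 1)!/2 = 12 labelled Hamiltonian cycles.
For each such Hamiltonian cycle H, let X_H = 1 if all 5 edges of H are present in G. Then P[X_H = 1] = p^{5} = (4/5)^{5} = 1024/3125.
By linearity: E[X] = Σ_H E[X_H] = 12 · p^{5} = 12 · 1024/3125 = 12288/3125.
Numerically: E[X] ≈ 3.932.

E[X] = 12 · (4/5)^{5} = 12288/3125 ≈ 3.932.


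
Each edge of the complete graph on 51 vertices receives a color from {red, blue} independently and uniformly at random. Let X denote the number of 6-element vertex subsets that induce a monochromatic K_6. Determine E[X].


Let X = Σ_S X_S over the C(51, 6) = 18009460 subsets S of size 6, where X_S = 1 if the K_6 on S is monochromatic.
For a fixed S, the K_6 on S has C(6, 2) = 15 edges. P[all 15 edges red] = (1/2)^15, and likewise for blue, so P[monochromatic] = 2·(1/2)^15 = 2^{1 − 15} = 1/16384.
By linearity: E[X] = C(51, 6) · 2^{1 − 15} = 18009460 · 1/16384 = 4502365/4096.
Numerically: E[X] ≈ 1099.21021.

E[X] = C(51,6)·2^(1−C(6,2)) = 4502365/4096 ≈ 1099.21021.


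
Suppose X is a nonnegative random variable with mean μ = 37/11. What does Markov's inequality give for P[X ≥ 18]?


μ = E[X] = 37/11, a = 18.
Markov: P[X ≥ 18] ≤ μ/a = (37/11)/18 = 37/198.
Numerically: ≈ 0.1869.
(Since a = 18 > μ = 3.3636, the bound 37/198 is < 1 and informative.)

P[X ≥ 18] ≤ 37/198 ≈ 0.1869.


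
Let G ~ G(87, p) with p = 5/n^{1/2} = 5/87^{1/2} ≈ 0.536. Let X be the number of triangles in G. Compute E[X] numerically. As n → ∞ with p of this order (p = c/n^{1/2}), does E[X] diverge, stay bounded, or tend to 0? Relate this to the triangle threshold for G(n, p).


Number of potential triangles: C(87, 3) = 105995.
Each occurs with probability p³ ≈ (0.536)³ ≈ 1.54039e-01.
By linearity: E[X] = C(87, 3)·p³ ≈ 105995 · 1.54039e-01 ≈ 16327.380.
Since α = 1/2 < 1, p = c/n^{1/2} ≫ 1/n is above the triangle threshold p ~ 1/n. Asymptotically E[X] ~ (c³/6)·n^{3(1−α)} = (5³/6)·n^{1.5} → ∞; triangles are abundant w.h.p.

E[X] ≈ 16327.380; in regime p = Θ(1/n^{1/2}) E[X] diverges (above the triangle threshold p ~ 1/n).


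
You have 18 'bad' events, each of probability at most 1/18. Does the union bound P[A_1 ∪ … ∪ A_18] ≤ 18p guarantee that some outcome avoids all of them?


Union bound: P[∪_{i=1}^{18} A_i] ≤ Σ_i P[A_i] ≤ 18·p = 18·(1/18) = 1.
Numerically: 1 ≈ 1.0000.
Is 1 < 1? NO.
Since the bound 1 is ≥ 1, the union bound is uninformative here; it does NOT by itself certify existence.

18·p = 1 ≈ 1.0000; existence NOT certified by the union bound.


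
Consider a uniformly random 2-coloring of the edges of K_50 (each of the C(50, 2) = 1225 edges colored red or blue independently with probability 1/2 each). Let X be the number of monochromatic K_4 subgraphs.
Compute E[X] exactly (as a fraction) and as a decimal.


Let X = Σ_S X_S over the C(50, 4) = 230300 subsets S of size 4, where X_S = 1 if the K_4 on S is monochromatic.
For a fixed S, the K_4 on S has C(4, 2) = 6 edges. P[all 6 edges red] = (1/2)^6, and likewise for blue, so P[monochromatic] = 2·(1/2)^6 = 2^{1 − 6} = 1/32.
Summing: E[X] = C(50, 4) · 2^{1 − 6} = 230300 · 1/32 = 57575/8.
Numerically: E[X] ≈ 7196.875.

E[X] = C(50,4)·2^(1−C(4,2)) = 57575/8 ≈ 7196.875.


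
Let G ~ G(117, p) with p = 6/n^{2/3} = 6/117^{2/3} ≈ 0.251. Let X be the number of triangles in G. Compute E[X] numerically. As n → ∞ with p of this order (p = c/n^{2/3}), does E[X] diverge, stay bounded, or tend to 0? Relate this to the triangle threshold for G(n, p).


Number of potential triangles: C(117, 3) = 260130.
Each occurs with probability p³ ≈ (0.251)³ ≈ 1.57791e-02.
By linearity: E[X] = C(117, 3)·p³ ≈ 260130 · 1.57791e-02 ≈ 4104.615.
Since α = 2/3 < 1, p = c/n^{2/3} ≫ 1/n is above the triangle threshold p ~ 1/n. Asymptotically E[X] ~ (c³/6)·n^{3(1−α)} = (6³/6)·n^{1} → ∞; triangles are abundant w.h.p.

E[X] ≈ 4104.615; in regime p = Θ(1/n^{2/3}) E[X] diverges (above the triangle threshold p ~ 1/n).


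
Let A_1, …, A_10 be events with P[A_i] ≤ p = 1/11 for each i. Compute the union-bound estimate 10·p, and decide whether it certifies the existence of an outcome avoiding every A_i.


Union bound: P[∪_{i=1}^{10} A_i] ≤ Σ_i P[A_i] ≤ 10·p = 10·(1/11) = 10/11.
Numerically: 10/11 ≈ 0.9091.
Is 10/11 < 1? YES.
Since P[∪ A_i] ≤ 10/11 < 1, the complement has P[∩ A_i^c] ≥ 1 − 10/11 = 1/11 > 0, so some outcome avoids every A_i.

10·p = 10/11 ≈ 0.9091; existence CERTIFIED by the union bound.


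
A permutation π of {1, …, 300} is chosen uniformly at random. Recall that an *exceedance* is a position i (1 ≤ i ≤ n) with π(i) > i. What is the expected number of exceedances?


Write X = Σ_{i=1}^{300} X_i, where X_i = 1_{π(i) > i}.
For each fixed i, π(i) is uniform over {1, …, 300} (marginal of a uniform permutation), so P[π(i) > i] = (n − i)/n. Summing: Σ_{i=1}^{300} (n − i)/n = (0 + 1 + … + 299)/300 = 300(300 − 1)/(2·300) = (300 − 1)/2.
Hence E[X] = Σ_{i=1}^{300} (300 − i)/300 = 299/2 ≈ 149.500000.

E[X] = 299/2 = 149.500000.


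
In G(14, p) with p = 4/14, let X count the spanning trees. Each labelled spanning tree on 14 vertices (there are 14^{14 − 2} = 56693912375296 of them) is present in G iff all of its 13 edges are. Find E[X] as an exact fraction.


K_14 has 14^{14 − 2} = 56693912375296 labelled spanning trees.
For each such spanning tree H, let X_H = 1 if all 13 edges of H are present in G. Then P[X_H = 1] = p^{13} = (2/7)^{13} = 8192/96889010407.
By linearity of expectation: E[X] = Σ_H E[X_H] = 56693912375296 · p^{13} = 56693912375296 · 8192/96889010407 = 33554432/7.
Numerically: E[X] ≈ 4.79349e+06.

E[X] = 56693912375296 · (2/7)^{13} = 33554432/7 ≈ 4.79349e+06.


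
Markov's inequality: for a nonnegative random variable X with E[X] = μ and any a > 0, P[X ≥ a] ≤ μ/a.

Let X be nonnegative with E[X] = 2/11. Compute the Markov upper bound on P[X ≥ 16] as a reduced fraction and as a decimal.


μ = E[X] = 2/11, a = 16.
Markov: P[X ≥ 16] ≤ μ/a = (2/11)/16 = 1/88.
Numerically: ≈ 0.011364.
(Since a = 16 > μ = 0.181818, the bound 1/88 is < 1 and informative.)

P[X ≥ 16] ≤ 1/88 ≈ 0.011364.


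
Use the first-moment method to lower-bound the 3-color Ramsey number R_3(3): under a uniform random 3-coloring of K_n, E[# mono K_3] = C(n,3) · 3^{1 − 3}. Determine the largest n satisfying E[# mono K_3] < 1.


We need C(n, 3) · 3^{1 − 3} < 1, i.e. C(n, 3) < 3^{3 − 1} = 9.
Check values of n near the boundary:
  n = 3: C(3, 3) = 1; 1 < 9? YES
  n = 4: C(4, 3) = 4; 4 < 9? YES
  n = 5: C(5, 3) = 10; 10 < 9? NO
  n = 6: C(6, 3) = 20; 20 < 9? NO
The largest n with C(n, 3) < 9 is n = 4 (where E[X] = 4/9 ≈ 0.444). Hence R_3(3) > 4, i.e. R_3(3) ≥ 5.

Largest n = 4; hence R_3(3) > 4.


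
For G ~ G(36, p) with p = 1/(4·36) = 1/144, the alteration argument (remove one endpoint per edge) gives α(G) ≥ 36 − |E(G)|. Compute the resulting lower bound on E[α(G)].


E[|E(G)|] = C(36, 2)·p = 630 · (1/144) = 35/8.
E[α(G)] ≥ n − E[|E(G)|] = 36 − 35/8 = 253/8.
Numerically: ≈ 31.625000.
(This is only a lower bound; the true E[α(G)] may be larger.)

E[α(G)] ≥ 253/8 ≈ 31.625000.


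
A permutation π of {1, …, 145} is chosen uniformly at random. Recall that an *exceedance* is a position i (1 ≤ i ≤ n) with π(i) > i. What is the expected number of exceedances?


Write X = Σ_{i=1}^{145} X_i, where X_i = 1_{π(i) > i}.
For each fixed i, π(i) is uniform over {1, …, 145} (marginal of a uniform permutation), so P[π(i) > i] = (n − i)/n. Summing: Σ_{i=1}^{145} (n − i)/n = (0 + 1 + … + 144)/145 = 145(145 − 1)/(2·145) = (145 − 1)/2.
Hence E[X] = Σ_{i=1}^{145} (145 − i)/145 = 72 ≈ 72.0000.

E[X] = 72 = 72.0000.


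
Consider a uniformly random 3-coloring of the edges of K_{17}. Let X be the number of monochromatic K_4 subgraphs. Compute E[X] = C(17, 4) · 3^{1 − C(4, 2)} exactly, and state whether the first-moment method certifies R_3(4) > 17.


E[X] = C(17, 4) · 3^{1 − 6} = 2380 · 3^{−5} = 2380/243.
As a reduced fraction: E[X] = 2380/243 ≈ 9.79424.
Is E[X] < 1? NO.
Since E[X] ≥ 1, the first-moment bound is inconclusive at n = 17; it does NOT by itself certify R_3(4) > 17.

E[X] = 2380/243 ≈ 9.79424; E[X] ≥ 1; first-moment method inconclusive here.


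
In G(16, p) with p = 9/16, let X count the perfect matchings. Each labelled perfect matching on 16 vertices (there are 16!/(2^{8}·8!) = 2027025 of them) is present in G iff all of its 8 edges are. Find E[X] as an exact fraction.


K_16 has 16!/(2^{8}·8!) = 2027025 labelled perfect matchings.
For each such perfect matching H, let X_H = 1 if all 8 edges of H are present in G. Then P[X_H = 1] = p^{8} = (9/16)^{8} = 43046721/4294967296.
Summing the indicators: E[X] = Σ_H E[X_H] = 2027025 · p^{8} = 2027025 · 43046721/4294967296 = 87256779635025/4294967296.
Numerically: E[X] ≈ 2.03e+04.

E[X] = 2027025 · (9/16)^{8} = 87256779635025/4294967296 ≈ 2.03e+04.


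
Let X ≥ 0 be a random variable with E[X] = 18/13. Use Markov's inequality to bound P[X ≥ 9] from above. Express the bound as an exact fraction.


μ = E[X] = 18/13, a = 9.
Markov: P[X ≥ 9] ≤ μ/a = (18/13)/9 = 2/13.
Numerically: ≈ 0.1538.
(Since a = 9 > μ = 1.3846, the bound 2/13 is < 1 and informative.)

P[X ≥ 9] ≤ 2/13 ≈ 0.1538.


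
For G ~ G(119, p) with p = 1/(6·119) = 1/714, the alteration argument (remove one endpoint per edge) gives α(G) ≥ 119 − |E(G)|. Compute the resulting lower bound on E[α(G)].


E[|E(G)|] = C(119, 2)·p = 7021 · (1/714) = 59/6.
E[α(G)] ≥ n − E[|E(G)|] = 119 − 59/6 = 655/6.
Numerically: ≈ 109.1667.
(This is only a lower bound; the true E[α(G)] may be larger.)

E[α(G)] ≥ 655/6 ≈ 109.1667.


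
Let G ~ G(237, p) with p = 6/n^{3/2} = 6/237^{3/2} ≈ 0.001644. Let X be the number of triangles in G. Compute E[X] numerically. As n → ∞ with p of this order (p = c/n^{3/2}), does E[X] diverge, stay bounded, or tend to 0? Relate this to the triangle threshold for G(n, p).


Number of potential triangles: C(237, 3) = 2190670.
Each occurs with probability p³ ≈ (0.001644)³ ≈ 4.447195e-09.
By linearity: E[X] = C(237, 3)·p³ ≈ 2190670 · 4.447195e-09 ≈ 0.0097.
Since α = 3/2 > 1, p = c/n^{3/2} = o(1/n) is below the triangle threshold p ~ 1/n. Asymptotically E[X] ~ (c³/6)·n^{3(1−α)} = (6³/6)·n^{-1.5} → 0, so by Markov's inequality G has no triangles w.h.p.

E[X] ≈ 0.0097; in regime p = Θ(1/n^{3/2}) E[X] tends to 0 (below the triangle threshold p ~ 1/n).


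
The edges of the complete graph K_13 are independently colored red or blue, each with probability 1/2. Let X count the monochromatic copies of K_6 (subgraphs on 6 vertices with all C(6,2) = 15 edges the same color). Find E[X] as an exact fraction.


Let X = Σ_S X_S over the C(13, 6) = 1716 subsets S of size 6, where X_S = 1 if the K_6 on S is monochromatic.
For a fixed S, the K_6 on S has C(6, 2) = 15 edges. P[all 15 edges red] = (1/2)^15, and likewise for blue, so P[monochromatic] = 2·(1/2)^15 = 2^{1 − 15} = 1/16384.
Summing: E[X] = C(13, 6) · 2^{1 − 15} = 1716 · 1/16384 = 429/4096.
Numerically: E[X] ≈ 0.104736.

E[X] = C(13,6)·2^(1−C(6,2)) = 429/4096 ≈ 0.104736.


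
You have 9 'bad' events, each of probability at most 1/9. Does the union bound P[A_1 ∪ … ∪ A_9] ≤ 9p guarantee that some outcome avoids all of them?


Union bound: P[∪_{i=1}^{9} A_i] ≤ Σ_i P[A_i] ≤ 9·p = 9·(1/9) = 1.
Numerically: 1 ≈ 1.000000.
Is 1 < 1? NO.
Since the bound 1 is ≥ 1, the union bound is uninformative here; it does NOT by itself certify existence.

9·p = 1 ≈ 1.000000; existence NOT certified by the union bound.


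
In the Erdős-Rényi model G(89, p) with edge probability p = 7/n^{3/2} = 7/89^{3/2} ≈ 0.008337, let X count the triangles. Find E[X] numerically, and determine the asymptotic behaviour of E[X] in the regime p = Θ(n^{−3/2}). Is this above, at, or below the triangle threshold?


Number of potential triangles: C(89, 3) = 113564.
Each occurs with probability p³ ≈ (0.008337)³ ≈ 5.794809e-07.
By linearity: E[X] = C(89, 3)·p³ ≈ 113564 · 5.794809e-07 ≈ 0.0658.
Since α = 3/2 > 1, p = c/n^{3/2} = o(1/n) is below the triangle threshold p ~ 1/n. Asymptotically E[X] ~ (c³/6)·n^{3(1−α)} = (7³/6)·n^{-1.5} → 0, so by Markov's inequality G has no triangles w.h.p.

E[X] ≈ 0.0658; in regime p = Θ(1/n^{3/2}) E[X] tends to 0 (below the triangle threshold p ~ 1/n).


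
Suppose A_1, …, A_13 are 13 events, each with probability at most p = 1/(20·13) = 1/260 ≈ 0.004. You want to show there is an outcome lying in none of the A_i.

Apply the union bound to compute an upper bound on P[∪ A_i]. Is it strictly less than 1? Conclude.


Union bound: P[∪_{i=1}^{13} A_i] ≤ Σ_i P[A_i] ≤ 13·p = 13·(1/260) = 1/20.
Numerically: 1/20 ≈ 0.050.
Is 1/20 < 1? YES.
Since P[∪ A_i] ≤ 1/20 < 1, the complement has P[∩ A_i^c] ≥ 1 − 1/20 = 19/20 > 0, so some outcome avoids every A_i.

13·p = 1/20 ≈ 0.050; existence CERTIFIED by the union bound.


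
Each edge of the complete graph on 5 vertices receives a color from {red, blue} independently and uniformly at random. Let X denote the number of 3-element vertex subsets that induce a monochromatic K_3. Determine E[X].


Let X = Σ_S X_S over the C(5, 3) = 10 subsets S of size 3, where X_S = 1 if the K_3 on S is monochromatic.
For a fixed S, the K_3 on S has C(3, 2) = 3 edges. P[all 3 edges red] = (1/2)^3, and likewise for blue, so P[monochromatic] = 2·(1/2)^3 = 2^{1 − 3} = 1/4.
By linearity of expectation: E[X] = C(5, 3) · 2^{1 − 3} = 10 · 1/4 = 5/2.
Numerically: E[X] ≈ 2.5000.

E[X] = C(5,3)·2^(1−C(3,2)) = 5/2 ≈ 2.5000.


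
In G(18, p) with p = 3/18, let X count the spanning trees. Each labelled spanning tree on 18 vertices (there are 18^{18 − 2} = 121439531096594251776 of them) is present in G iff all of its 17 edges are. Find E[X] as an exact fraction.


K_18 has 18^{18 − 2} = 121439531096594251776 labelled spanning trees.
For each such spanning tree H, let X_H = 1 if all 17 edges of H are present in G. Then P[X_H = 1] = p^{17} = (1/6)^{17} = 1/16926659444736.
By linearity of expectation: E[X] = Σ_H E[X_H] = 121439531096594251776 · p^{17} = 121439531096594251776 · 1/16926659444736 = 14348907/2.
Numerically: E[X] ≈ 7.174e+06.

E[X] = 121439531096594251776 · (1/6)^{17} = 14348907/2 ≈ 7.174e+06.


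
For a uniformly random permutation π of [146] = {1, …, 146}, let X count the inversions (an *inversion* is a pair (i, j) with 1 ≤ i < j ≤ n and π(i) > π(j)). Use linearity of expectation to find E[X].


Write X = Σ X_I over the C(146, 2) = 10585 pairs i < j, with X_I the indicator of one inversion.
There are 10585 indicators.
For each fixed pair i < j, the values π(i) and π(j) are two distinct elements of {1, …, 146} in uniformly random order; by symmetry P[π(i) > π(j)] = 1/2.
By linearity: E[X] = 10585 · (1/2) = C(146, 2) · (1/2) = 10585/2 = 10585/2 ≈ 5292.5000.

E[X] = 10585/2 = 5292.5000.


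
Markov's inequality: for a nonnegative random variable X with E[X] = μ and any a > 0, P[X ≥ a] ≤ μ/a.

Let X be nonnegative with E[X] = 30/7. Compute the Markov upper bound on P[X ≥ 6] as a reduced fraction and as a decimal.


μ = E[X] = 30/7, a = 6.
Markov: P[X ≥ 6] ≤ μ/a = (30/7)/6 = 5/7.
Numerically: ≈ 0.71429.
(Since a = 6 > μ = 4.28571, the bound 5/7 is < 1 and informative.)

P[X ≥ 6] ≤ 5/7 ≈ 0.71429.


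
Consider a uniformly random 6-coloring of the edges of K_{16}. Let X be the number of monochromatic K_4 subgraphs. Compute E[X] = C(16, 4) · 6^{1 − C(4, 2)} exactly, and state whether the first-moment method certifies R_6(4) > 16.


E[X] = C(16, 4) · 6^{1 − 6} = 1820 · 6^{−5} = 1820/7776.
As a reduced fraction: E[X] = 455/1944 ≈ 0.2340535.
Is E[X] < 1? YES.
Since E[X] < 1, there exists a 6-coloring of K_{16} with no monochromatic K_4; hence R_6(4) > 16.

E[X] = 455/1944 ≈ 0.2340535; E[X] < 1, so R_6(4) > 16.


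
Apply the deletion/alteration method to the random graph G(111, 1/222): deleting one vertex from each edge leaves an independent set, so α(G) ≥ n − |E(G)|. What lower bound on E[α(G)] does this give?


E[|E(G)|] = C(111, 2)·p = 6105 · (1/222) = 55/2.
E[α(G)] ≥ n − E[|E(G)|] = 111 − 55/2 = 167/2.
Numerically: ≈ 83.500.
(This is only a lower bound; the true E[α(G)] may be larger.)

E[α(G)] ≥ 167/2 ≈ 83.500.


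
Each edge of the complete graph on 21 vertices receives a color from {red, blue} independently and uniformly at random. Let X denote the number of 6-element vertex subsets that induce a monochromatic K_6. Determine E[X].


Let X = Σ_S X_S over the C(21, 6) = 54264 subsets S of size 6, where X_S = 1 if the K_6 on S is monochromatic.
For a fixed S, the K_6 on S has C(6, 2) = 15 edges. P[all 15 edges red] = (1/2)^15, and likewise for blue, so P[monochromatic] = 2·(1/2)^15 = 2^{1 − 15} = 1/16384.
By linearity of expectation: E[X] = C(21, 6) · 2^{1 − 15} = 54264 · 1/16384 = 6783/2048.
Numerically: E[X] ≈ 3.312012.

E[X] = C(21,6)·2^(1−C(6,2)) = 6783/2048 ≈ 3.312012.


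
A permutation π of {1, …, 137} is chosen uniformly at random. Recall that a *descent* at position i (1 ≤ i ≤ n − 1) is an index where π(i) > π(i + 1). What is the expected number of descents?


Write X = Σ X_I over i = 1, …, 136, with X_I the indicator of one descent.
There are 136 indicators.
For each fixed i, the pair (π(i), π(i+1)) is a uniformly random ordered pair of distinct values from {1, …, 137}; by symmetry P[π(i) > π(i+1)] = 1/2.
By linearity: E[X] = 136 · (1/2) = (137 − 1) · (1/2) = 68 ≈ 68.0000.

E[X] = 68 = 68.0000.


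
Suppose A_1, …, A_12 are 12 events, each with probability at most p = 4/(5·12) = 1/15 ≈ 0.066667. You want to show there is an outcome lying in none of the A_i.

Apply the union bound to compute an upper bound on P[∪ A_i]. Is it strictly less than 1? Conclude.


Union bound: P[∪_{i=1}^{12} A_i] ≤ Σ_i P[A_i] ≤ 12·p = 12·(1/15) = 4/5.
Numerically: 4/5 ≈ 0.800000.
Is 4/5 < 1? YES.
Since P[∪ A_i] ≤ 4/5 < 1, the complement has P[∩ A_i^c] ≥ 1 − 4/5 = 1/5 > 0, so some outcome avoids every A_i.

12·p = 4/5 ≈ 0.800000; existence CERTIFIED by the union bound.


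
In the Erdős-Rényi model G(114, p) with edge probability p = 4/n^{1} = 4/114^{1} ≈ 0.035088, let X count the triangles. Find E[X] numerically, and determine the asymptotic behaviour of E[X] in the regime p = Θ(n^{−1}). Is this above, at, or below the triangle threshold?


Number of potential triangles: C(114, 3) = 240464.
Each occurs with probability p³ ≈ (0.035088)³ ≈ 4.3198177e-05.
By linearity: E[X] = C(114, 3)·p³ ≈ 240464 · 4.3198177e-05 ≈ 10.38761.
Here α = 1, so p = 4/n is exactly at the triangle threshold p ~ 1/n. Asymptotically E[X] → c³/6 = 4³/6 = 32/3 ≈ 10.66667, a bounded constant. In this regime the triangle count is asymptotically Poisson(c³/6).

E[X] ≈ 10.38761; in regime p = Θ(1/n^{1}) E[X] stays bounded (at the triangle threshold p ~ 1/n).


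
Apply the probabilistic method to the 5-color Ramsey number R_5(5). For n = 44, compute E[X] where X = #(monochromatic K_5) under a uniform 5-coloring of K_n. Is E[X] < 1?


E[X] = C(44, 5) · 5^{1 − 10} = 1086008 · 5^{−9} = 1086008/1953125.
As a reduced fraction: E[X] = 1086008/1953125 ≈ 0.556036.
Is E[X] < 1? YES.
Since E[X] < 1, there exists a 5-coloring of K_{44} with no monochromatic K_5; hence R_5(5) > 44.

E[X] = 1086008/1953125 ≈ 0.556036; E[X] < 1, so R_5(5) > 44.


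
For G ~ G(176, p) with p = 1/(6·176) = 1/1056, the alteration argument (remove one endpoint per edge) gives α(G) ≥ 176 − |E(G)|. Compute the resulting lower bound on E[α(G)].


E[|E(G)|] = C(176, 2)·p = 15400 · (1/1056) = 175/12.
E[α(G)] ≥ n − E[|E(G)|] = 176 − 175/12 = 1937/12.
Numerically: ≈ 161.41667.
(This is only a lower bound; the true E[α(G)] may be larger.)

E[α(G)] ≥ 1937/12 ≈ 161.41667.
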